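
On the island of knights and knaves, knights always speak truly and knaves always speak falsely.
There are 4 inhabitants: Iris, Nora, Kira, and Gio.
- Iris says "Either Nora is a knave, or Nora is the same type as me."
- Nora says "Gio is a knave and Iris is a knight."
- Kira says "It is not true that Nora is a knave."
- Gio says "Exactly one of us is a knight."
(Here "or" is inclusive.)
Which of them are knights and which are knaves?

Iris is a knight, so "either Nora is a knave, or Nora is the same type as me" must be True — and it is.
As a knight, Nora's statement "Gio is a knave and Iris is a knight" should be True; it is.
Kira is a knight, and the claim "it is not true that Nora is a knave" is indeed True.
Gio is a knave; "exactly one of us is a knight" is false, as required.

Iris is a knight, Nora is a knight, Kira is a knight, and Gio is a knave.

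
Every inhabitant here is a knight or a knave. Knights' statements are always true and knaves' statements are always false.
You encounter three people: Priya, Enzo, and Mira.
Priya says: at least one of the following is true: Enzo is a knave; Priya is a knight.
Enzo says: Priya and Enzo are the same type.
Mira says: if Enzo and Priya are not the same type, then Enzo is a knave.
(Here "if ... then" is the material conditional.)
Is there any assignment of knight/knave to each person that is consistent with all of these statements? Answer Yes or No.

Yes

One consistent assignment: Priya=knight, Enzo=knight, Mira=knight.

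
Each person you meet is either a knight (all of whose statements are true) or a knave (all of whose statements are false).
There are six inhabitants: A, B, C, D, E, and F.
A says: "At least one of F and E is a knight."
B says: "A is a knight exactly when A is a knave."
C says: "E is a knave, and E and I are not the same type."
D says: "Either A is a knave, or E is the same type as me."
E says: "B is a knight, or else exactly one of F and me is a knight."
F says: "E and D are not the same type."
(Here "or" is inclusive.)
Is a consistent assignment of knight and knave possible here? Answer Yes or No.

Yes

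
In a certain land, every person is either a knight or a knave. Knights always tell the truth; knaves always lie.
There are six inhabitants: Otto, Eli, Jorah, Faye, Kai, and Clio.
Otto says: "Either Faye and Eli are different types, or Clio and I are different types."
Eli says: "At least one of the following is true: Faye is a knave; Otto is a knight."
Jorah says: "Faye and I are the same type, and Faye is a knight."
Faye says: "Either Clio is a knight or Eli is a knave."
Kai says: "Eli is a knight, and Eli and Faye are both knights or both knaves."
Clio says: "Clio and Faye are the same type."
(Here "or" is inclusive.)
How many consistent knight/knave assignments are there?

0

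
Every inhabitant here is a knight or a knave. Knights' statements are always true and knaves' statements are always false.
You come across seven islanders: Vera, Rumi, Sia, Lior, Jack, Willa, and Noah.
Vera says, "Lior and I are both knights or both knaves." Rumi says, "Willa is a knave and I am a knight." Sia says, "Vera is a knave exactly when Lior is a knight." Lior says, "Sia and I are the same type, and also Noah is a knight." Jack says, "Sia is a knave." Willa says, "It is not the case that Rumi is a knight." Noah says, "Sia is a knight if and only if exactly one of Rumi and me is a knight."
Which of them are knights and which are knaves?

Knights: Sia, Lior, Willa, and Noah. Knaves: Vera, Rumi, and Jack.

Vera (knave): "Lior and I are both knights or both knaves" — false. ✓
Rumi is a knave, and the claim "Willa is a knave and I am a knight" is indeed false.
Sia (knight): "Vera is a knave exactly when Lior is a knight" — True. ✓
Lior (knight): "Sia and I are the same type, and also Noah is a knight" — True. ✓
Jack is a knave; "Sia is a knave" is false, as required.
Willa is a knight; "it is not the case that Rumi is a knight" is True, as required.
Noah is a knight, so "Sia is a knight if and only if exactly one of Rumi and me is a knight" must be True — and it is.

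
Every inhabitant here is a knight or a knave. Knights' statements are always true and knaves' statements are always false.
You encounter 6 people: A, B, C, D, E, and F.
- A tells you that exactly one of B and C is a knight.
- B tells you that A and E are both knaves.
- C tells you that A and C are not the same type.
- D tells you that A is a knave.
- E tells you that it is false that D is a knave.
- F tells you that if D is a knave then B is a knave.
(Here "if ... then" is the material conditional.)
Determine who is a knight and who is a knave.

A is a knave, B is a knave, C is a knave, D is a knight, E is a knight, and F is a knight.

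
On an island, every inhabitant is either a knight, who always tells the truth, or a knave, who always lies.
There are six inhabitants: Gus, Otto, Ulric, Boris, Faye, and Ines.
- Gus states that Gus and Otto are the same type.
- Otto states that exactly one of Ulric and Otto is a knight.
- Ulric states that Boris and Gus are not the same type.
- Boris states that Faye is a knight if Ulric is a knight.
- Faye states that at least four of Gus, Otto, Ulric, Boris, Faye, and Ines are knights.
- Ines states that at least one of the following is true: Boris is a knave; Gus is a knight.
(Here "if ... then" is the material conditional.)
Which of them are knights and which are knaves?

Gus is a knight, Otto is a knight, Ulric is a knave, Boris is a knight, Faye is a knight, and Ines is a knight.

Gus is a knight; "Gus and Otto are the same type" is True, as required.
Otto is a knight; "exactly one of Ulric and Otto is a knight" is True, as required.
Ulric is a knave, and the claim "Boris and Gus are not the same type" is indeed False.
Boris (knight): "Faye is a knight if Ulric is a knight" — True. ✓
Faye (knight): "at least four of Gus, Otto, Ulric, Boris, Faye, and Ines are knights" — True. ✓
Since Ines is a knight, "at least one of the following is true: Boris is a knave; Gus is a knight" needs to be True, which holds.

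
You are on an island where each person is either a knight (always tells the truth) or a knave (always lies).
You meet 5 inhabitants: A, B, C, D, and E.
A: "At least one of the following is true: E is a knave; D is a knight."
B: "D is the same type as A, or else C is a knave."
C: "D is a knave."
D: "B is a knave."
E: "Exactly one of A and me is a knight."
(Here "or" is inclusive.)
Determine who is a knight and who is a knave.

Knights: B, C, and E. Knaves: A and D.

A is a knave, so "at least one of the following is true: E is a knave; D is a knight" must be false — and it is.
B (knight): "D is the same type as A, or else C is a knave" — true. ✓
C is a knight, so "D is a knave" must be true — and it is.
D (knave): "B is a knave" — false. ✓
E is a knight, and the claim "exactly one of A and me is a knight" is indeed true.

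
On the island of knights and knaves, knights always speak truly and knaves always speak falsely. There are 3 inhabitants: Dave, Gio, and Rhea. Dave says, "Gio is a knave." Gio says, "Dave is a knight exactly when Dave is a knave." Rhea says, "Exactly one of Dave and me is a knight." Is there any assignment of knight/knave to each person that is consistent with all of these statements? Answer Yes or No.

No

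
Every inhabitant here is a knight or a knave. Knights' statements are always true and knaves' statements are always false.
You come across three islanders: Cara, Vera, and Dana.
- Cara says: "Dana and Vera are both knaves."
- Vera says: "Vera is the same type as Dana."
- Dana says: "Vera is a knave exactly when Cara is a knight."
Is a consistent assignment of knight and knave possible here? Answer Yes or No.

Yes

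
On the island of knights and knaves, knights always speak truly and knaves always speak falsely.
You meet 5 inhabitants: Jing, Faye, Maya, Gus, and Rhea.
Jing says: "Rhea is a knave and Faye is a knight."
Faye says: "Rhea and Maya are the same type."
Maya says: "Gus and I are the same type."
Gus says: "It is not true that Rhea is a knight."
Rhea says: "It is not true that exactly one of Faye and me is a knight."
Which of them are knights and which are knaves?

Knights: Jing, Faye, and Gus. Knaves: Maya and Rhea.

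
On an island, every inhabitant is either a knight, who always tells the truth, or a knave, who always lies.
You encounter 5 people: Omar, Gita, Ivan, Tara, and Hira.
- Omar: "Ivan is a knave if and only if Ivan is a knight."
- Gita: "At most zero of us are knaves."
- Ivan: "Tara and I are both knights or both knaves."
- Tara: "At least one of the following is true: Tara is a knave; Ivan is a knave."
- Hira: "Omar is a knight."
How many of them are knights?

1

The unique consistent assignment is Omar=knave, Gita=knave, Ivan=knave, Tara=knight, Hira=knave.
That has 1 knight.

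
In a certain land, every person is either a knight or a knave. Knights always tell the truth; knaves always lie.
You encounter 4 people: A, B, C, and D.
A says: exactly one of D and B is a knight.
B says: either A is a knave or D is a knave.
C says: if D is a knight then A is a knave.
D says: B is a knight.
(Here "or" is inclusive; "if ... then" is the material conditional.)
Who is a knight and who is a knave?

Knights: B, C, and D. Knaves: A.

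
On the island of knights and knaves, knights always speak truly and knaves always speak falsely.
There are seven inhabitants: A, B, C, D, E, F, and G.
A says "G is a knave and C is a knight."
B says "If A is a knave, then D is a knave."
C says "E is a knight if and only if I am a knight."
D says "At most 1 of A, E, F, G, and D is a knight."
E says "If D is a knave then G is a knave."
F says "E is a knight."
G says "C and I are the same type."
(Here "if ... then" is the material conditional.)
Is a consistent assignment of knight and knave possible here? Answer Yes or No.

Yes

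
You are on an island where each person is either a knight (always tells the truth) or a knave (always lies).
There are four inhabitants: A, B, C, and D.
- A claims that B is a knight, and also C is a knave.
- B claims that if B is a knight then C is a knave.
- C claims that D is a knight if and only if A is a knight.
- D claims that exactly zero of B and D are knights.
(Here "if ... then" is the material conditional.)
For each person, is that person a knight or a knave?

Knights: A and B. Knaves: C and D.

Suppose A is a knave. Then A's statement "B is a knight, and also C is a knave" would have to be false. Checking the 8 ways to assign the others, none is consistent with every speaker.
(For instance, with B=knight, C=knave, D=knave, A's claim "B is a knight, and also C is a knave" comes out true where it would need to be false.)
So A must be a knight, making "B is a knight, and also C is a knave" true. Taking A=knight, B=knight, C=knave, D=knave, each remaining statement checks out:
  B (knight): "if B is a knight then C is a knave" — true. ✓
  C (knave): "D is a knight if and only if A is a knight" — false. ✓
  D (knave): "exactly zero of B and D are knights" — false. ✓
This is the unique consistent assignment.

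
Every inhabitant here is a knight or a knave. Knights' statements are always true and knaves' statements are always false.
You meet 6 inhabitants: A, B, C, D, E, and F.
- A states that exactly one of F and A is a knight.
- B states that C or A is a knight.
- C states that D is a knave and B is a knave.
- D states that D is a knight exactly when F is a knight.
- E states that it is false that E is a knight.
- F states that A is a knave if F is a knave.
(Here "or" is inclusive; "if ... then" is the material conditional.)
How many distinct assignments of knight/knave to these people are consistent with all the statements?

0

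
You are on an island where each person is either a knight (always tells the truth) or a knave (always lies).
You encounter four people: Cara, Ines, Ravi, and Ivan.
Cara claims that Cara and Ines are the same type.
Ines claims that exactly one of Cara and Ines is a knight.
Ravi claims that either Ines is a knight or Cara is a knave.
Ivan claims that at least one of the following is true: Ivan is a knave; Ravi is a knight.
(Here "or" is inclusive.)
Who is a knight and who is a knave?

Cara is a knave, Ines is a knight, Ravi is a knight, and Ivan is a knight.

Cara is a knave; "Cara and Ines are the same type" is false, as required.
Since Ines is a knight, "exactly one of Cara and Ines is a knight" needs to be True, which holds.
Ravi is a knight, and the claim "either Ines is a knight or Cara is a knave" is indeed True.
As a knight, Ivan's statement "at least one of the following is true: Ivan is a knave; Ravi is a knight" should be True; it is.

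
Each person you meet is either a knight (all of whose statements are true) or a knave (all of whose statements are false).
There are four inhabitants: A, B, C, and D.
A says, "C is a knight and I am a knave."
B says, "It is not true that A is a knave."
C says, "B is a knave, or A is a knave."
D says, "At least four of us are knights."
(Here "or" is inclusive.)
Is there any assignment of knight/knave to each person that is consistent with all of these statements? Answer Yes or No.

No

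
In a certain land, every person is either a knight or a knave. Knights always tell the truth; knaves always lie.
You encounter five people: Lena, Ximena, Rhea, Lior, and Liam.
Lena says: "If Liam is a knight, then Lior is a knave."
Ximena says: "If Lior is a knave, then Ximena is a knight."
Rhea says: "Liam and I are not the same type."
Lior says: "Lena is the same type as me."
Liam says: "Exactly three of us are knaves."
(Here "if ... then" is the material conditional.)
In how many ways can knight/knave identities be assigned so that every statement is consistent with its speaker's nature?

4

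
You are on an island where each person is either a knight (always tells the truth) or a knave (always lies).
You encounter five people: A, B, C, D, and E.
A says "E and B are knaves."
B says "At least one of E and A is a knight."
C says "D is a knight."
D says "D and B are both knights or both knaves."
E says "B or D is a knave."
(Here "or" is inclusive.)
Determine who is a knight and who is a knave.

A is a knave, B is a knight, C is a knave, D is a knave, and E is a knight.

Suppose A is a knight. Then A's statement "E and B are knaves" would have to be true. Checking the 16 ways to assign the others, none is consistent with every speaker.
(For instance, with B=knight, C=knave, D=knave, E=knight, A's claim "E and B are knaves" comes out false where it would need to be true.)
So A must be a knave, making "E and B are knaves" false. Taking A=knave, B=knight, C=knave, D=knave, E=knight, each remaining statement checks out:
  B (knight): "at least one of E and A is a knight" — true. ✓
  C (knave): "D is a knight" — false. ✓
  D (knave): "D and B are both knights or both knaves" — false. ✓
  E (knight): "B or D is a knave" — true. ✓
This is the unique consistent assignment.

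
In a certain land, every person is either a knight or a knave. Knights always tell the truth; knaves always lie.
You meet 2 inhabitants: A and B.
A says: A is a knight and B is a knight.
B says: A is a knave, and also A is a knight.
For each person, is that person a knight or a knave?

A is a knave and B is a knave.

A is a knave, and the claim "A is a knight and B is a knight" is indeed false.
As a knave, B's statement "A is a knave, and also A is a knight" should be false; it is.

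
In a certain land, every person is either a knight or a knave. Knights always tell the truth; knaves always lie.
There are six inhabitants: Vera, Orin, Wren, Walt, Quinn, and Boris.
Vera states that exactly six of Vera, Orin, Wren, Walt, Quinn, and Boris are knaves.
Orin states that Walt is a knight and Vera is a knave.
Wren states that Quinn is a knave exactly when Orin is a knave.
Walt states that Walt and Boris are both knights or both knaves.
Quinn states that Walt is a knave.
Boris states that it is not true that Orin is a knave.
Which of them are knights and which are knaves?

Knights: Orin, Walt, and Boris. Knaves: Vera, Wren, and Quinn.

Vera is a knave, and the claim "exactly six of Vera, Orin, Wren, Walt, Quinn, and Boris are knaves" is indeed False.
Since Orin is a knight, "Walt is a knight and Vera is a knave" needs to be True, which holds.
As a knave, Wren's statement "Quinn is a knave exactly when Orin is a knave" should be False; it is.
As a knight, Walt's statement "Walt and Boris are both knights or both knaves" should be True; it is.
Quinn (knave): "Walt is a knave" — False. ✓
Since Boris is a knight, "it is not true that Orin is a knave" needs to be True, which holds.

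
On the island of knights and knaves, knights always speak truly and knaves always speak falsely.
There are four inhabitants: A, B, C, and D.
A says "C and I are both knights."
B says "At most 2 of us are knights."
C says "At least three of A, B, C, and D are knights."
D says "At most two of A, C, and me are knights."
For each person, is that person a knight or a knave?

A is a knave; "C and I are both knights" is false, as required.
B (knight): "at most 2 of us are knights" — True. ✓
C (knave): "at least three of A, B, C, and D are knights" — false. ✓
D (knight): "at most two of A, C, and me are knights" — True. ✓

A is a knave, B is a knight, C is a knave, and D is a knight.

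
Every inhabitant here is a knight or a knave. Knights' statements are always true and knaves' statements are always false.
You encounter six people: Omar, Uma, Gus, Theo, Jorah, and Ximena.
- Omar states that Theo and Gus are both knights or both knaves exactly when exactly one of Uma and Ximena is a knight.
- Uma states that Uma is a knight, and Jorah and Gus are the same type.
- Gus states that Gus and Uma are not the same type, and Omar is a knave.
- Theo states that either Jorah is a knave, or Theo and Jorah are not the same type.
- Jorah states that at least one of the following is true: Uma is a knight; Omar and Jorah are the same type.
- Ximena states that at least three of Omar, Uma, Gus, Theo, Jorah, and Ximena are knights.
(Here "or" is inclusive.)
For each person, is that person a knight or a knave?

Knights: Omar and Theo. Knaves: Uma, Gus, Jorah, and Ximena.

Omar (knight): "Theo and Gus are both knights or both knaves exactly when exactly one of Uma and Ximena is a knight" — True. ✓
Uma is a knave; "Uma is a knight, and Jorah and Gus are the same type" is False, as required.
Gus is a knave; "Gus and Uma are not the same type, and Omar is a knave" is False, as required.
Theo is a knight, so "either Jorah is a knave, or Theo and Jorah are not the same type" must be True — and it is.
Since Jorah is a knave, "at least one of the following is true: Uma is a knight; Omar and Jorah are the same type" needs to be False, which holds.
Ximena is a knave; "at least three of Omar, Uma, Gus, Theo, Jorah, and Ximena are knights" is False, as required.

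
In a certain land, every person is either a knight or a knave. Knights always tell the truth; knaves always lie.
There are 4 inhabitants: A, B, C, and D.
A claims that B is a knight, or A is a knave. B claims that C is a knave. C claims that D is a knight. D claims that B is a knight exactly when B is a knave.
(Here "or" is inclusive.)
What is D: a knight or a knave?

D is a knave.

Consistent assignments: {A=knight, B=knight, C=knave, D=knave}
In every consistent assignment, D is a knave.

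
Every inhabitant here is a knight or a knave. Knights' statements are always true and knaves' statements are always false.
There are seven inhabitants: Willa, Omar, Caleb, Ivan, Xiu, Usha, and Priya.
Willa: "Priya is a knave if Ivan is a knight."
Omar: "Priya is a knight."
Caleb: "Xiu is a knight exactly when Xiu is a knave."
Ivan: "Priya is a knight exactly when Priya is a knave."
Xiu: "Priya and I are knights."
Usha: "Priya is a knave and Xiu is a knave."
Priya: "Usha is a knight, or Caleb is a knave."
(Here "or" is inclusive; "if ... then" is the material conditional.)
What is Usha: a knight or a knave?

Usha is a knave.

Consistent assignments: {Willa=knight, Omar=knight, Caleb=knave, Ivan=knave, Xiu=knight, Usha=knave, Priya=knight}; {Willa=knight, Omar=knight, Caleb=knave, Ivan=knave, Xiu=knave, Usha=knave, Priya=knight}
In every consistent assignment, Usha is a knave.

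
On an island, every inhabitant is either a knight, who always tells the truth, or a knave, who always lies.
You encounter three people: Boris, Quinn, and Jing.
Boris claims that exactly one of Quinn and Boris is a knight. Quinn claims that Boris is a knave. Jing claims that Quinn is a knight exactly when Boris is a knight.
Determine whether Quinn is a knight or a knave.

Quinn is a knave.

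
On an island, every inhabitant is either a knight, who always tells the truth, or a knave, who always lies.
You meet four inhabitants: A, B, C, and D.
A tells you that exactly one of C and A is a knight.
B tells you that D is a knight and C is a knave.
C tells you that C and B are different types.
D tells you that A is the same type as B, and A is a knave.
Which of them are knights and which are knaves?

A is a knight; "exactly one of C and A is a knight" is True, as required.
Since B is a knave, "D is a knight and C is a knave" needs to be False, which holds.
As a knave, C's statement "C and B are different types" should be False; it is.
D is a knave, and the claim "A is the same type as B, and A is a knave" is indeed False.

A is a knight, B is a knave, C is a knave, and D is a knave.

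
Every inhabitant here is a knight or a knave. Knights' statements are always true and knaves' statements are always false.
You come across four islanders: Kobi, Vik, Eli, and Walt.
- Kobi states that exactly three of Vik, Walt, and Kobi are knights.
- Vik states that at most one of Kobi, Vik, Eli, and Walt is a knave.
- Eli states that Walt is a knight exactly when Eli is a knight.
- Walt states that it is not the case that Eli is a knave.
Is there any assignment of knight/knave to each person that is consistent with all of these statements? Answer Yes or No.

Yes

One consistent assignment: Kobi=knight, Vik=knight, Eli=knight, Walt=knight.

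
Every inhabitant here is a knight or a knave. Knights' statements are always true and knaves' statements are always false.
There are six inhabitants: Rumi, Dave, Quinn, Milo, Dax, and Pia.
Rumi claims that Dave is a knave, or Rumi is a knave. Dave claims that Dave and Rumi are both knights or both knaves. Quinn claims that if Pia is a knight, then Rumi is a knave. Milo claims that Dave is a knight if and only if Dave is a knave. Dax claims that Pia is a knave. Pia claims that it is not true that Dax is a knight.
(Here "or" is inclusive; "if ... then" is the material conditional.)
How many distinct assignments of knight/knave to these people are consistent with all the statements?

Consistent assignments:
  Rumi=knight, Dave=knave, Quinn=knight, Milo=knave, Dax=knight, Pia=knave
  Rumi=knight, Dave=knave, Quinn=knave, Milo=knave, Dax=knave, Pia=knight

2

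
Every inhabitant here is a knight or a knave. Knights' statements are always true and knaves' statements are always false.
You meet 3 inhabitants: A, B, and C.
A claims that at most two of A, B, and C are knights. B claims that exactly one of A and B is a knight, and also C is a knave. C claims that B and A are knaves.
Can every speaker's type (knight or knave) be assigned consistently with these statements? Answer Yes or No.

No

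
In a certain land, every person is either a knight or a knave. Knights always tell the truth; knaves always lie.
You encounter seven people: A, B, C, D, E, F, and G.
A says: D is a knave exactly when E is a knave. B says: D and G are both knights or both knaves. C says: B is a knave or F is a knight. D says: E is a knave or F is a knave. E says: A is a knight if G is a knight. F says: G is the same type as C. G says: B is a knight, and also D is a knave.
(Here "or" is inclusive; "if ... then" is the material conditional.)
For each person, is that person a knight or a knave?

As a knight, A's statement "D is a knave exactly when E is a knave" should be true; it is.
B is a knave; "D and G are both knights or both knaves" is False, as required.
C is a knight; "B is a knave or F is a knight" is true, as required.
D (knight): "E is a knave or F is a knave" — true. ✓
E is a knight, so "A is a knight if G is a knight" must be true — and it is.
F is a knave, and the claim "G is the same type as C" is indeed False.
Since G is a knave, "B is a knight, and also D is a knave" needs to be False, which holds.

Knights: A, C, D, and E. Knaves: B, F, and G.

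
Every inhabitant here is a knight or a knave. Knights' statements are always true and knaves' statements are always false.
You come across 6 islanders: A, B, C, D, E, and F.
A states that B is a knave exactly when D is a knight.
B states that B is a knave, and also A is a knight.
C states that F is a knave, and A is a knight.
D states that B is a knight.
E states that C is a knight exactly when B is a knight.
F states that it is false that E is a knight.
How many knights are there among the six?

1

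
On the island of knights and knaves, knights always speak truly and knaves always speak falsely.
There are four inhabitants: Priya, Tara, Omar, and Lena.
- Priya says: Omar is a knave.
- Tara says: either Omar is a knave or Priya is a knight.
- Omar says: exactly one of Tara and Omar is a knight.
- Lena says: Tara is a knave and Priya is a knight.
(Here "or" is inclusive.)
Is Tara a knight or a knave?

Consistent assignments: {Priya=knave, Tara=knave, Omar=knight, Lena=knave}
In every consistent assignment, Tara is a knave.

Tara is a knave.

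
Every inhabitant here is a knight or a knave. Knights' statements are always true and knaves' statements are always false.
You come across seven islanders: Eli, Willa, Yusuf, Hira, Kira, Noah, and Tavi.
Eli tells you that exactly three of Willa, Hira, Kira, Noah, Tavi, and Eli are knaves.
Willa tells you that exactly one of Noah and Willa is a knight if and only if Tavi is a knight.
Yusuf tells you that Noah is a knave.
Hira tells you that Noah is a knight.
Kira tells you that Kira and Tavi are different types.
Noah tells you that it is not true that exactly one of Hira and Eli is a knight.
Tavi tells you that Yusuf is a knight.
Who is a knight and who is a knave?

As a knight, Eli's statement "exactly three of Willa, Hira, Kira, Noah, Tavi, and Eli are knaves" should be True; it is.
Willa is a knave, so "exactly one of Noah and Willa is a knight if and only if Tavi is a knight" must be False — and it is.
Yusuf is a knave, so "Noah is a knave" must be False — and it is.
Hira is a knight, and the claim "Noah is a knight" is indeed True.
Kira is a knave, and the claim "Kira and Tavi are different types" is indeed False.
As a knight, Noah's statement "it is not true that exactly one of Hira and Eli is a knight" should be True; it is.
Since Tavi is a knave, "Yusuf is a knight" needs to be False, which holds.

Knights: Eli, Hira, and Noah. Knaves: Willa, Yusuf, Kira, and Tavi.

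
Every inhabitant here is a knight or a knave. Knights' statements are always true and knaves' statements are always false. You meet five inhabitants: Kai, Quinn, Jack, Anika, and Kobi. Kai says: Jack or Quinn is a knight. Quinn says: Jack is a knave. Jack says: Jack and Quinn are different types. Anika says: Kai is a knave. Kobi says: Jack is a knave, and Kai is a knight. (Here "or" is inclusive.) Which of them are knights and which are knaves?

Suppose Kai is a knave. Then Kai's statement "Jack or Quinn is a knight" would have to be false. Checking the 16 ways to assign the others, none is consistent with every speaker.
(For instance, with Quinn=knave, Jack=knight, Anika=knave, Kobi=knave, Kai's claim "Jack or Quinn is a knight" comes out true where it would need to be false.)
So Kai must be a knight, making "Jack or Quinn is a knight" true. Taking Kai=knight, Quinn=knave, Jack=knight, Anika=knave, Kobi=knave, each remaining statement checks out:
  Quinn (knave): "Jack is a knave" — false. ✓
  Jack (knight): "Jack and Quinn are different types" — true. ✓
  Anika (knave): "Kai is a knave" — false. ✓
  Kobi (knave): "Jack is a knave, and Kai is a knight" — false. ✓
This is the unique consistent assignment.

Kai is a knight, Quinn is a knave, Jack is a knight, Anika is a knave, and Kobi is a knave.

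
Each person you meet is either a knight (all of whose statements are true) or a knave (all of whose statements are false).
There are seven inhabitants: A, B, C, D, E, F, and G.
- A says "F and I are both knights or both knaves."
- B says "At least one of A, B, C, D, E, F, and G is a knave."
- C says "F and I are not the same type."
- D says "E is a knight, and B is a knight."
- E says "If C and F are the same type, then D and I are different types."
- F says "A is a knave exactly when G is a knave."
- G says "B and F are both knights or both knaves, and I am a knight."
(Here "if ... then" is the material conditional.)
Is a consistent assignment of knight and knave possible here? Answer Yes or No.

No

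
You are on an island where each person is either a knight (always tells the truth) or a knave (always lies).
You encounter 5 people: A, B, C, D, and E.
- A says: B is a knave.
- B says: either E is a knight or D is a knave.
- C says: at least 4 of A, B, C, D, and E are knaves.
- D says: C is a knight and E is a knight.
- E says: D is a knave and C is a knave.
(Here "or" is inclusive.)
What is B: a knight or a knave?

Consistent assignments: {A=knave, B=knight, C=knave, D=knave, E=knight}
In every consistent assignment, B is a knight.

B is a knight.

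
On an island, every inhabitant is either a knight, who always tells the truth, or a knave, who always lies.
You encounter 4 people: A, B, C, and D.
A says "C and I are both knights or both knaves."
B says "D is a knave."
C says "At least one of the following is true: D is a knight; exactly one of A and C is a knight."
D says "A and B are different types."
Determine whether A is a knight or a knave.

Consistent assignments: {A=knight, B=knave, C=knight, D=knight}
In every consistent assignment, A is a knight.

A is a knight.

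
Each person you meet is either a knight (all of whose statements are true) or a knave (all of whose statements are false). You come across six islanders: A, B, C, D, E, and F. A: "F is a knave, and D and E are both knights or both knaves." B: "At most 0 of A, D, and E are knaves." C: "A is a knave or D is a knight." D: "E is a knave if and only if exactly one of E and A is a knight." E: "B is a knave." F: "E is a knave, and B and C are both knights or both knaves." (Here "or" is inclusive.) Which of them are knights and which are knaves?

A is a knave, B is a knave, C is a knight, D is a knave, E is a knight, and F is a knave.

As a knave, A's statement "F is a knave, and D and E are both knights or both knaves" should be false; it is.
Since B is a knave, "at most 0 of A, D, and E are knaves" needs to be false, which holds.
C is a knight, and the claim "A is a knave or D is a knight" is indeed true.
D (knave): "E is a knave if and only if exactly one of E and A is a knight" — false. ✓
Since E is a knight, "B is a knave" needs to be true, which holds.
Since F is a knave, "E is a knave, and B and C are both knights or both knaves" needs to be false, which holds.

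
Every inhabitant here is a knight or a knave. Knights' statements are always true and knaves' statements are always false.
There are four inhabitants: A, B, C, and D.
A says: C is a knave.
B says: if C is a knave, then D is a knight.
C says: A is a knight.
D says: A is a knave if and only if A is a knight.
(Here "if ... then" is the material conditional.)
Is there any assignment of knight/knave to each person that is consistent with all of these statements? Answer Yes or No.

Checking all 16 assignments, each has at least one speaker whose statement's truth value contradicts their type.

No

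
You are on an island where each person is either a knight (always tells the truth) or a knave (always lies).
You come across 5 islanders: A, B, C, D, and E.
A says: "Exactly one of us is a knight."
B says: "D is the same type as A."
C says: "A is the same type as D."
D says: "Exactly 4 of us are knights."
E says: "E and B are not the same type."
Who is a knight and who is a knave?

A is a knight, so "exactly one of us is a knight" must be True — and it is.
B is a knave, and the claim "D is the same type as A" is indeed False.
As a knave, C's statement "A is the same type as D" should be False; it is.
D is a knave, so "exactly 4 of us are knights" must be False — and it is.
E is a knave, and the claim "E and B are not the same type" is indeed False.

Knights: A. Knaves: B, C, D, and E.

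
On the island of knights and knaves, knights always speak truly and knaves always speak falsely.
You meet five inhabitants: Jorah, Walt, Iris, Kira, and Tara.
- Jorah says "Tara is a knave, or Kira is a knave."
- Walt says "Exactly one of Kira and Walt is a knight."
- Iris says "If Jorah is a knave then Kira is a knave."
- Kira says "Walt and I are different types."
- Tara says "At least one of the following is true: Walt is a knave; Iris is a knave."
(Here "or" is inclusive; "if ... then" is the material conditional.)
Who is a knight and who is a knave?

Jorah is a knight, Walt is a knave, Iris is a knight, Kira is a knave, and Tara is a knight.

Suppose Jorah is a knave. Then Jorah's statement "Tara is a knave, or Kira is a knave" would have to be false. Checking the 16 ways to assign the others, none is consistent with every speaker.
(For instance, with Walt=knave, Iris=knight, Kira=knave, Tara=knight, Jorah's claim "Tara is a knave, or Kira is a knave" comes out true where it would need to be false.)
So Jorah must be a knight, making "Tara is a knave, or Kira is a knave" true. Taking Jorah=knight, Walt=knave, Iris=knight, Kira=knave, Tara=knight, each remaining statement checks out:
  Walt (knave): "exactly one of Kira and Walt is a knight" — false. ✓
  Iris (knight): "if Jorah is a knave then Kira is a knave" — true. ✓
  Kira (knave): "Walt and I are different types" — false. ✓
  Tara (knight): "at least one of the following is true: Walt is a knave; Iris is a knave" — true. ✓
This is the unique consistent assignment.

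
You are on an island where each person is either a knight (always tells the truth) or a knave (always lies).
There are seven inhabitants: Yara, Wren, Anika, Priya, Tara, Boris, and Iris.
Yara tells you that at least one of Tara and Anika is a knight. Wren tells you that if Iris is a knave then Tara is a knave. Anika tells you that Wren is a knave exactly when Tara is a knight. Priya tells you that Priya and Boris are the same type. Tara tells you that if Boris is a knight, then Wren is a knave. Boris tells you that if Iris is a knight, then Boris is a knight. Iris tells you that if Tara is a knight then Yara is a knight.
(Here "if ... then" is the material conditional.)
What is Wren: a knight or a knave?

Wren is a knight.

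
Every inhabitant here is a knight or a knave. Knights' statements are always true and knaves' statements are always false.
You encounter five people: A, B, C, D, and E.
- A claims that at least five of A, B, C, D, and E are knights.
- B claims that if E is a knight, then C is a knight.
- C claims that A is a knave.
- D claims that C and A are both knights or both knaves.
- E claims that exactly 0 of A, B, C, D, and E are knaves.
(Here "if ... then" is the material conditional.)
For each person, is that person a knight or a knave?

A is a knave, B is a knight, C is a knight, D is a knave, and E is a knave.

A is a knave, and the claim "at least five of A, B, C, D, and E are knights" is indeed false.
B is a knight; "if E is a knight, then C is a knight" is True, as required.
C (knight): "A is a knave" — True. ✓
D is a knave, so "C and A are both knights or both knaves" must be false — and it is.
Since E is a knave, "exactly 0 of A, B, C, D, and E are knaves" needs to be false, which holds.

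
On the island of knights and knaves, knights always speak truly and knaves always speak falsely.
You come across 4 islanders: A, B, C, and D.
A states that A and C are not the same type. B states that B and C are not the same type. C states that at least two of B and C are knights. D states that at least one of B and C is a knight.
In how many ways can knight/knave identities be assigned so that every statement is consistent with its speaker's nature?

4

Consistent assignments:
  A=knight, B=knight, C=knave, D=knight
  A=knight, B=knave, C=knave, D=knave
  A=knave, B=knight, C=knave, D=knight
  A=knave, B=knave, C=knave, D=knave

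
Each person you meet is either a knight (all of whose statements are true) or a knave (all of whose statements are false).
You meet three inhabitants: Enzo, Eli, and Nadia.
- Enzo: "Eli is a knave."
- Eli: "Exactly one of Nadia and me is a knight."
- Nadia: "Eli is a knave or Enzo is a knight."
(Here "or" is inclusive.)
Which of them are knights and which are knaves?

Enzo is a knave, Eli is a knight, and Nadia is a knave.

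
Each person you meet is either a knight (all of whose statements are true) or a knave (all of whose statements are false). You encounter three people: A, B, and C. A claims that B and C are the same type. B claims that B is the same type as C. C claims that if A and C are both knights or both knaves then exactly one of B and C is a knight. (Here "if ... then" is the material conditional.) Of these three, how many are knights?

1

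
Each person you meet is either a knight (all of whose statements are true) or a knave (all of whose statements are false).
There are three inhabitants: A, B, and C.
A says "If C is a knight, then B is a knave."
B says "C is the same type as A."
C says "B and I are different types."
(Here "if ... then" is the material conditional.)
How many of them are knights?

1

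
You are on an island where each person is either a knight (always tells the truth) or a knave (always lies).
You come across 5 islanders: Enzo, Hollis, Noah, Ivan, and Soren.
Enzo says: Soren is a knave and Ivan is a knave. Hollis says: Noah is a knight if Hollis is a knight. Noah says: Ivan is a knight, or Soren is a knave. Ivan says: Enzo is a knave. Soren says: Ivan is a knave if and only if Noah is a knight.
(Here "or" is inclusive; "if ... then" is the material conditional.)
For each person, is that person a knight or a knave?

Enzo is a knave, Hollis is a knight, Noah is a knight, Ivan is a knight, and Soren is a knave.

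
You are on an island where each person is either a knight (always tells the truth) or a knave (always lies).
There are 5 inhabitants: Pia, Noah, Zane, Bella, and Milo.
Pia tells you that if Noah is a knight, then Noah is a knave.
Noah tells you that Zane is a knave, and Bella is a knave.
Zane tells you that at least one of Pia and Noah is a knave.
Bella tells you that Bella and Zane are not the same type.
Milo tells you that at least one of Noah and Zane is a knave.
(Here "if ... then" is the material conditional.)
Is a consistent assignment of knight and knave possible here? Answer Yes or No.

No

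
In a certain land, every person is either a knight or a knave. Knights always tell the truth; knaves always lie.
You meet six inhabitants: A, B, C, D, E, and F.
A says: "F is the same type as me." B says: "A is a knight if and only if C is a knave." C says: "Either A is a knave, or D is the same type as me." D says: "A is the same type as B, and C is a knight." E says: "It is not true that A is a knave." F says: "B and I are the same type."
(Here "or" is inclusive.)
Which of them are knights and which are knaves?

A is a knave, B is a knight, C is a knight, D is a knave, E is a knave, and F is a knight.

Since A is a knave, "F is the same type as me" needs to be false, which holds.
As a knight, B's statement "A is a knight if and only if C is a knave" should be True; it is.
C is a knight; "either A is a knave, or D is the same type as me" is True, as required.
D is a knave; "A is the same type as B, and C is a knight" is false, as required.
Since E is a knave, "it is not true that A is a knave" needs to be false, which holds.
F is a knight, and the claim "B and I are the same type" is indeed True.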